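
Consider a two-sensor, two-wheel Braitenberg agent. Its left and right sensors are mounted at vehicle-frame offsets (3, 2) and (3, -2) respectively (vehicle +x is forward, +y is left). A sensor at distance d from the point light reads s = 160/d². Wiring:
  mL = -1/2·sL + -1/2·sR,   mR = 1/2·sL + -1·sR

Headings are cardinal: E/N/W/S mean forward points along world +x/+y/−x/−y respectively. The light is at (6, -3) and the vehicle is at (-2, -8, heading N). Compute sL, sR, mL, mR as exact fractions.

20/13 4 -36/13 -42/13

left sensor world pos  = (-4, -5); dL² = 104
right sensor world pos = (0, -5); dR² = 40
sL = 160/104 = 20/13
sR = 160/40 = 4
mL = -1/2·sL + -1/2·sR = -36/13
mR = 1/2·sL + -1·sR = -42/13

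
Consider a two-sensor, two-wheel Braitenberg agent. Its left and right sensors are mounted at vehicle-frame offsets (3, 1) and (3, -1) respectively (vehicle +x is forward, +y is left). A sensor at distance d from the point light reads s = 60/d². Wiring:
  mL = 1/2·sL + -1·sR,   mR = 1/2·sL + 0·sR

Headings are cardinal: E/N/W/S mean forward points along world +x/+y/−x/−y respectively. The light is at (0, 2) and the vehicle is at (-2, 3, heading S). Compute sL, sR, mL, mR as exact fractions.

left sensor world pos  = (-1, 0); dL² = 5
right sensor world pos = (-3, 0); dR² = 13
sL = 60/5 = 12
sR = 60/13 = 60/13
mL = 1/2·sL + -1·sR = 18/13
mR = 1/2·sL + 0·sR = 6

12 60/13 18/13 6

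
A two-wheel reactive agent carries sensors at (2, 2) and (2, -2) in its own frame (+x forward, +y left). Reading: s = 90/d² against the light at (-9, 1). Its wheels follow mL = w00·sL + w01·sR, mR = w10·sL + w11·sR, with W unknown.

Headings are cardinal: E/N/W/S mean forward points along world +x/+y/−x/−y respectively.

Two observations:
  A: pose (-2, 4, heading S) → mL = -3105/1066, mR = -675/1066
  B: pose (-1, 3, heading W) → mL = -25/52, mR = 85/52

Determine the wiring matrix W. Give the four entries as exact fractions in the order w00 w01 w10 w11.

obs A: pose=(-2,4,S) → sL=45/41, sR=45/13, mL=-3105/1066, mR=-675/1066
obs B: pose=(-1,3,W) → sL=5/2, sR=45/26, mL=-25/52, mR=85/52
sensor matrix S = [[45/41, 45/13], [5/2, 45/26]]; det S = -3600/533
solve [mL_A; mL_B] = S·[w00; w01] and [mR_A; mR_B] = S·[w10; w11]:
  w00 = 1/2, w01 = -1, w10 = 1, w11 = -1/2

1/2 -1 1 -1/2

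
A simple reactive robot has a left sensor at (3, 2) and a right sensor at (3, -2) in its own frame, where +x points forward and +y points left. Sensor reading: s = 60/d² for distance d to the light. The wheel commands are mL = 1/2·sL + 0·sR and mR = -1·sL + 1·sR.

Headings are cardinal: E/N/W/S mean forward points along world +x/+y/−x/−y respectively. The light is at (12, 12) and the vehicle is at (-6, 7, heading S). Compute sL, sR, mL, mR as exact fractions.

3/16 15/116 3/32 -27/464

left sensor world pos  = (-4, 4); dL² = 320
right sensor world pos = (-8, 4); dR² = 464
sL = 60/320 = 3/16
sR = 60/464 = 15/116
mL = 1/2·sL + 0·sR = 3/32
mR = -1·sL + 1·sR = -27/464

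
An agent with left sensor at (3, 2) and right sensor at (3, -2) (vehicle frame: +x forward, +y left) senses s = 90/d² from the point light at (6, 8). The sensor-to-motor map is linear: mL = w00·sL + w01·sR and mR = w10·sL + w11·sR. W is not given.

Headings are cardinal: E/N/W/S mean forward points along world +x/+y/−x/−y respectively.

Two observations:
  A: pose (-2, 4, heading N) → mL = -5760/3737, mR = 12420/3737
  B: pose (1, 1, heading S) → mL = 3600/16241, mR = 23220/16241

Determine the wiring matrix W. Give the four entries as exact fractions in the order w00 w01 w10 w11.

1 -1 1 1

obs A: pose=(-2,4,N) → sL=90/101, sR=90/37, mL=-5760/3737, mR=12420/3737
obs B: pose=(1,1,S) → sL=90/109, sR=90/149, mL=3600/16241, mR=23220/16241
sensor matrix S = [[90/101, 90/37], [90/109, 90/149]]; det S = -89229600/60692617
solve [mL_A; mL_B] = S·[w00; w01] and [mR_A; mR_B] = S·[w10; w11]:
  w00 = 1, w01 = -1, w10 = 1, w11 = 1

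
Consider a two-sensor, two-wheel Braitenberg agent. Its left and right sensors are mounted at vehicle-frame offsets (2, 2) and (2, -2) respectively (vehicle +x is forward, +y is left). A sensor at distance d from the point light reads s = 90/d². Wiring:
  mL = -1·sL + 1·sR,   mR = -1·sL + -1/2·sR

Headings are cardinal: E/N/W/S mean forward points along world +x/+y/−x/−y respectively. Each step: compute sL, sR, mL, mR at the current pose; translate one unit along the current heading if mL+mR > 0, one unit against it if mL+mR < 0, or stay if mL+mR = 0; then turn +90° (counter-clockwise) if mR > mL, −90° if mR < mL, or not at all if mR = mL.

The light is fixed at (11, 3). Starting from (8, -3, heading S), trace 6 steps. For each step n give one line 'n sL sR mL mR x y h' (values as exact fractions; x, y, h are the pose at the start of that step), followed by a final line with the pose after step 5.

0 18/13 90/89 -432/1157 -2187/1157 8 -3 S
1 45/37 45/17 900/629 -3195/1258 8 -2 W
2 18/5 10 32/5 -43/5 9 -2 N
3 45/8 45/32 -135/32 -405/64 9 -3 E
4 18/13 90/89 -432/1157 -2187/1157 8 -3 S
5 45/37 45/17 900/629 -3195/1258 8 -2 W
final 9 -2 N

n=0: pose=(8,-3,S); sL=18/13, sR=90/89; mL=-432/1157, mR=-2187/1157; mL+mR=-2619/1157 → advance -1; mR−mL=-135/89 → turn -1·90°
n=1: pose=(8,-2,W); sL=45/37, sR=45/17; mL=900/629, mR=-3195/1258; mL+mR=-1395/1258 → advance -1; mR−mL=-135/34 → turn -1·90°
n=2: pose=(9,-2,N); sL=18/5, sR=10; mL=32/5, mR=-43/5; mL+mR=-11/5 → advance -1; mR−mL=-15 → turn -1·90°
n=3: pose=(9,-3,E); sL=45/8, sR=45/32; mL=-135/32, mR=-405/64; mL+mR=-675/64 → advance -1; mR−mL=-135/64 → turn -1·90°
n=4: pose=(8,-3,S); sL=18/13, sR=90/89; mL=-432/1157, mR=-2187/1157; mL+mR=-2619/1157 → advance -1; mR−mL=-135/89 → turn -1·90°
n=5: pose=(8,-2,W); sL=45/37, sR=45/17; mL=900/629, mR=-3195/1258; mL+mR=-1395/1258 → advance -1; mR−mL=-135/34 → turn -1·90°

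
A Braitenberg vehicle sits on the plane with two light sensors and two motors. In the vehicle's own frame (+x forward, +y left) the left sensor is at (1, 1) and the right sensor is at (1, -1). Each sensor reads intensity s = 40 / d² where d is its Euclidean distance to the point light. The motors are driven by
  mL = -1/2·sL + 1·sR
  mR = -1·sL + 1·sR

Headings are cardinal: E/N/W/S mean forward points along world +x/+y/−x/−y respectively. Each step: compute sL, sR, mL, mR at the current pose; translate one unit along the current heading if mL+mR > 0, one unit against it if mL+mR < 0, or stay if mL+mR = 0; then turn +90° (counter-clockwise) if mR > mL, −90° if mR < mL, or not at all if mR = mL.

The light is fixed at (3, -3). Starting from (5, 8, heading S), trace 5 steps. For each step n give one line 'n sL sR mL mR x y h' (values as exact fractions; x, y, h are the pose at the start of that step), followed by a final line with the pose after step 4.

n=0: pose=(5,8,S); sL=40/109, sR=40/101; mL=2340/11009, mR=320/11009; mL+mR=2660/11009 → advance +1; mR−mL=-20/109 → turn -1·90°
n=1: pose=(5,7,W); sL=20/41, sR=20/61; mL=210/2501, mR=-400/2501; mL+mR=-190/2501 → advance -1; mR−mL=-10/41 → turn -1·90°
n=2: pose=(6,7,N); sL=8/25, sR=40/137; mL=452/3425, mR=-96/3425; mL+mR=356/3425 → advance +1; mR−mL=-4/25 → turn -1·90°
n=3: pose=(6,8,E); sL=1/4, sR=10/29; mL=51/232, mR=11/116; mL+mR=73/232 → advance +1; mR−mL=-1/8 → turn -1·90°
n=4: pose=(7,8,S); sL=8/25, sR=40/109; mL=564/2725, mR=128/2725; mL+mR=692/2725 → advance +1; mR−mL=-4/25 → turn -1·90°

0 40/109 40/101 2340/11009 320/11009 5 8 S
1 20/41 20/61 210/2501 -400/2501 5 7 W
2 8/25 40/137 452/3425 -96/3425 6 7 N
3 1/4 10/29 51/232 11/116 6 8 E
4 8/25 40/109 564/2725 128/2725 7 8 S
final 7 7 W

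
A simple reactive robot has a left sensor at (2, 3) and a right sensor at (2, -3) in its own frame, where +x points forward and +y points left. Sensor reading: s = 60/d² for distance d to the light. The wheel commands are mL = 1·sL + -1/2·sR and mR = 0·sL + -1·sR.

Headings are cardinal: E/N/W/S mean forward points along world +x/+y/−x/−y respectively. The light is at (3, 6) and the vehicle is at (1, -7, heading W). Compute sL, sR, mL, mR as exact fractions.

15/68 15/29 -75/1972 -15/29

left sensor world pos  = (-1, -10); dL² = 272
right sensor world pos = (-1, -4); dR² = 116
sL = 60/272 = 15/68
sR = 60/116 = 15/29
mL = 1·sL + -1/2·sR = -75/1972
mR = 0·sL + -1·sR = -15/29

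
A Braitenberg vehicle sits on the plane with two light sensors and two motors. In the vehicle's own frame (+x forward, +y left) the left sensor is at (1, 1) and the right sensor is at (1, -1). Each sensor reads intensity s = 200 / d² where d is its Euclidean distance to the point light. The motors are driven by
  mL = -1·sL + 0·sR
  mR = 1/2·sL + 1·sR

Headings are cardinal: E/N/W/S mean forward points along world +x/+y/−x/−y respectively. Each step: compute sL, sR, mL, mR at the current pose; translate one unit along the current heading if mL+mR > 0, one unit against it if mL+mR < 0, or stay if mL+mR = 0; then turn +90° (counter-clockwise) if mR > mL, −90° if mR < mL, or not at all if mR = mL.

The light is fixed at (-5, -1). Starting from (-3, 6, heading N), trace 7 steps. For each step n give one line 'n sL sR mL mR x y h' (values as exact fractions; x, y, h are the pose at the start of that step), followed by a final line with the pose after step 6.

0 40/13 200/73 -40/13 4060/949 -3 6 N
1 4 100/41 -4 182/41 -3 7 W
2 200/53 200/49 -200/53 15500/2597 -4 7 S
3 50/17 5 -50/17 110/17 -4 6 E
4 40/13 200/73 -40/13 4060/949 -3 6 N
5 4 100/41 -4 182/41 -3 7 W
6 200/53 200/49 -200/53 15500/2597 -4 7 S
final -4 6 E

n=0: pose=(-3,6,N); sL=40/13, sR=200/73; mL=-40/13, mR=4060/949; mL+mR=1140/949 → advance +1; mR−mL=6980/949 → turn +1·90°
n=1: pose=(-3,7,W); sL=4, sR=100/41; mL=-4, mR=182/41; mL+mR=18/41 → advance +1; mR−mL=346/41 → turn +1·90°
n=2: pose=(-4,7,S); sL=200/53, sR=200/49; mL=-200/53, mR=15500/2597; mL+mR=5700/2597 → advance +1; mR−mL=25300/2597 → turn +1·90°
n=3: pose=(-4,6,E); sL=50/17, sR=5; mL=-50/17, mR=110/17; mL+mR=60/17 → advance +1; mR−mL=160/17 → turn +1·90°
n=4: pose=(-3,6,N); sL=40/13, sR=200/73; mL=-40/13, mR=4060/949; mL+mR=1140/949 → advance +1; mR−mL=6980/949 → turn +1·90°
n=5: pose=(-3,7,W); sL=4, sR=100/41; mL=-4, mR=182/41; mL+mR=18/41 → advance +1; mR−mL=346/41 → turn +1·90°
n=6: pose=(-4,7,S); sL=200/53, sR=200/49; mL=-200/53, mR=15500/2597; mL+mR=5700/2597 → advance +1; mR−mL=25300/2597 → turn +1·90°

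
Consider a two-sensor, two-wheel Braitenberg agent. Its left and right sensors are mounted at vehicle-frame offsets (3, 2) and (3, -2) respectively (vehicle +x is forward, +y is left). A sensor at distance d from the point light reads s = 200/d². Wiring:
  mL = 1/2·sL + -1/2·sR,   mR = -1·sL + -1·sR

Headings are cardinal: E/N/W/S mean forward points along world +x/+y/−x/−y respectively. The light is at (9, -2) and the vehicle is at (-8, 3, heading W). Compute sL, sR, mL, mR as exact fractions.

left sensor world pos  = (-11, 1); dL² = 409
right sensor world pos = (-11, 5); dR² = 449
sL = 200/409 = 200/409
sR = 200/449 = 200/449
mL = 1/2·sL + -1/2·sR = 4000/183641
mR = -1·sL + -1·sR = -171600/183641

200/409 200/449 4000/183641 -171600/183641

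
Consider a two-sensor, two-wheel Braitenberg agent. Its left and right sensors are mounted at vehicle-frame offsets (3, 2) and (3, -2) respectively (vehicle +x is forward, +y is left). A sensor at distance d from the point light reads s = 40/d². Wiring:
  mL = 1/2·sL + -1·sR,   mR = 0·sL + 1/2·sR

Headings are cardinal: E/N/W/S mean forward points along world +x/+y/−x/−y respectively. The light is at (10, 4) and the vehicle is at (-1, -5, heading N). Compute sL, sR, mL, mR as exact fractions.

left sensor world pos  = (-3, -2); dL² = 205
right sensor world pos = (1, -2); dR² = 117
sL = 40/205 = 8/41
sR = 40/117 = 40/117
mL = 1/2·sL + -1·sR = -1172/4797
mR = 0·sL + 1/2·sR = 20/117

8/41 40/117 -1172/4797 20/117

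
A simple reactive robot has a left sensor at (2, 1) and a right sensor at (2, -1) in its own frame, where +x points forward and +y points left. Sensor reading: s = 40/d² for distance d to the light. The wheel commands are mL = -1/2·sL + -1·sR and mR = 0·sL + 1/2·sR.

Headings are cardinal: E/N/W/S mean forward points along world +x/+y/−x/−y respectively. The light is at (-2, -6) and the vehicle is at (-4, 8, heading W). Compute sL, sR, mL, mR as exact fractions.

left sensor world pos  = (-6, 7); dL² = 185
right sensor world pos = (-6, 9); dR² = 241
sL = 40/185 = 8/37
sR = 40/241 = 40/241
mL = -1/2·sL + -1·sR = -2444/8917
mR = 0·sL + 1/2·sR = 20/241

8/37 40/241 -2444/8917 20/241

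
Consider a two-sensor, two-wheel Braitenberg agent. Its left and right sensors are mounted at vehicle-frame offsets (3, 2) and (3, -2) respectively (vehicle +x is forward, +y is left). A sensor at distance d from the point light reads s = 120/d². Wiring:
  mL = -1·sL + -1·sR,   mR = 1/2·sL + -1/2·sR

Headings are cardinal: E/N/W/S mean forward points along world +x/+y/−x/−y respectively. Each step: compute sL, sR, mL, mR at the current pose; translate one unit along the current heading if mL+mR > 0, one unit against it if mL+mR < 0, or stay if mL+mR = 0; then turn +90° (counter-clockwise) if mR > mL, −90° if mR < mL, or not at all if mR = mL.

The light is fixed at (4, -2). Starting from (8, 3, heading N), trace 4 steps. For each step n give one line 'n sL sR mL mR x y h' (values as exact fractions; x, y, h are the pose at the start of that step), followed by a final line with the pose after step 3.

n=0: pose=(8,3,N); sL=30/17, sR=6/5; mL=-252/85, mR=24/85; mL+mR=-228/85 → advance -1; mR−mL=276/85 → turn +1·90°
n=1: pose=(8,2,W); sL=24, sR=120/37; mL=-1008/37, mR=384/37; mL+mR=-624/37 → advance -1; mR−mL=1392/37 → turn +1·90°
n=2: pose=(9,2,S); sL=12/5, sR=12; mL=-72/5, mR=-24/5; mL+mR=-96/5 → advance -1; mR−mL=48/5 → turn +1·90°
n=3: pose=(9,3,E); sL=120/113, sR=120/73; mL=-22320/8249, mR=-2400/8249; mL+mR=-24720/8249 → advance -1; mR−mL=19920/8249 → turn +1·90°

0 30/17 6/5 -252/85 24/85 8 3 N
1 24 120/37 -1008/37 384/37 8 2 W
2 12/5 12 -72/5 -24/5 9 2 S
3 120/113 120/73 -22320/8249 -2400/8249 9 3 E
final 8 3 N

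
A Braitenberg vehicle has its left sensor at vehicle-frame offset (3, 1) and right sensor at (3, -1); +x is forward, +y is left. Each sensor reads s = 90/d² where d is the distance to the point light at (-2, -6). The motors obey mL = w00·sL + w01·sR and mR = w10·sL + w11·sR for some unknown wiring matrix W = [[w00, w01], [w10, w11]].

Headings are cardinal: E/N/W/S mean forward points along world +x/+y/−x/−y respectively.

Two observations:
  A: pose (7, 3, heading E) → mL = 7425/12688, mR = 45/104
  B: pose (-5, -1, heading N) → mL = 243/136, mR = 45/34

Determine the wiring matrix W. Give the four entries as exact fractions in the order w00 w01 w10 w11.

obs A: pose=(7,3,E) → sL=45/122, sR=45/104, mL=7425/12688, mR=45/104
obs B: pose=(-5,-1,N) → sL=9/8, sR=45/34, mL=243/136, mR=45/34
sensor matrix S = [[45/122, 45/104], [9/8, 45/34]]; det S = 1215/862784
solve [mL_A; mL_B] = S·[w00; w01] and [mR_A; mR_B] = S·[w10; w11]:
  w00 = 1, w01 = 1/2, w10 = 0, w11 = 1

1 1/2 0 1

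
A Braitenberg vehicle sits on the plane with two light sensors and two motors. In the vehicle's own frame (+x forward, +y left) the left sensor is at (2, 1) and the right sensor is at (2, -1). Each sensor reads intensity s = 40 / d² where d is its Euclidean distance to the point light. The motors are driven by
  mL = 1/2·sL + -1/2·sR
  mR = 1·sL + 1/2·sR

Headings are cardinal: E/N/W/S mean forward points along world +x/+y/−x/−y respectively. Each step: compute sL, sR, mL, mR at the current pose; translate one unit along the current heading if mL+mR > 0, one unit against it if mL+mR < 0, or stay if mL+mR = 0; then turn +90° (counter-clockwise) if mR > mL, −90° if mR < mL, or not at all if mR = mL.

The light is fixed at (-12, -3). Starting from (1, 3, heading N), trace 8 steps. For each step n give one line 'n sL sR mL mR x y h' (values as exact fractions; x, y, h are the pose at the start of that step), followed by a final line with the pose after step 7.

n=0: pose=(1,3,N); sL=5/26, sR=2/13; mL=1/52, mR=7/26; mL+mR=15/52 → advance +1; mR−mL=1/4 → turn +1·90°
n=1: pose=(1,4,W); sL=40/157, sR=8/37; mL=112/5809, mR=2108/5809; mL+mR=60/157 → advance +1; mR−mL=1996/5809 → turn +1·90°
n=2: pose=(0,4,S); sL=20/97, sR=20/73; mL=-240/7081, mR=2430/7081; mL+mR=30/97 → advance +1; mR−mL=2670/7081 → turn +1·90°
n=3: pose=(0,3,E); sL=8/49, sR=40/221; mL=-96/10829, mR=2748/10829; mL+mR=12/49 → advance +1; mR−mL=2844/10829 → turn +1·90°
n=4: pose=(1,3,N); sL=5/26, sR=2/13; mL=1/52, mR=7/26; mL+mR=15/52 → advance +1; mR−mL=1/4 → turn +1·90°
n=5: pose=(1,4,W); sL=40/157, sR=8/37; mL=112/5809, mR=2108/5809; mL+mR=60/157 → advance +1; mR−mL=1996/5809 → turn +1·90°
n=6: pose=(0,4,S); sL=20/97, sR=20/73; mL=-240/7081, mR=2430/7081; mL+mR=30/97 → advance +1; mR−mL=2670/7081 → turn +1·90°
n=7: pose=(0,3,E); sL=8/49, sR=40/221; mL=-96/10829, mR=2748/10829; mL+mR=12/49 → advance +1; mR−mL=2844/10829 → turn +1·90°

0 5/26 2/13 1/52 7/26 1 3 N
1 40/157 8/37 112/5809 2108/5809 1 4 W
2 20/97 20/73 -240/7081 2430/7081 0 4 S
3 8/49 40/221 -96/10829 2748/10829 0 3 E
4 5/26 2/13 1/52 7/26 1 3 N
5 40/157 8/37 112/5809 2108/5809 1 4 W
6 20/97 20/73 -240/7081 2430/7081 0 4 S
7 8/49 40/221 -96/10829 2748/10829 0 3 E
final 1 3 N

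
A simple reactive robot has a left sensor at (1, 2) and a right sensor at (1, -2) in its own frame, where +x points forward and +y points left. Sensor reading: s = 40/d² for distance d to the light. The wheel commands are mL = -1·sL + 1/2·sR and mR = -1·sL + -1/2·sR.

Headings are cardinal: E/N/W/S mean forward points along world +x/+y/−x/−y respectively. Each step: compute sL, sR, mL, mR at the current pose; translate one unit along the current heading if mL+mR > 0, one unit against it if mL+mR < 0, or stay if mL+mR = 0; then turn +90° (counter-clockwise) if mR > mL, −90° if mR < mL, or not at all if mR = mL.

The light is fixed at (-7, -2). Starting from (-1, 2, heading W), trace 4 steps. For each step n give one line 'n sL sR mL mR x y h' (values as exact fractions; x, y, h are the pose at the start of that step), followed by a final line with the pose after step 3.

0 40/29 40/61 -1860/1769 -3020/1769 -1 2 W
1 4/5 20/53 -162/265 -262/265 0 2 N
2 40/89 8/13 -164/1157 -876/1157 0 1 E
3 10/17 2 7/17 -27/17 -1 1 S
final -1 2 W

n=0: pose=(-1,2,W); sL=40/29, sR=40/61; mL=-1860/1769, mR=-3020/1769; mL+mR=-80/29 → advance -1; mR−mL=-40/61 → turn -1·90°
n=1: pose=(0,2,N); sL=4/5, sR=20/53; mL=-162/265, mR=-262/265; mL+mR=-8/5 → advance -1; mR−mL=-20/53 → turn -1·90°
n=2: pose=(0,1,E); sL=40/89, sR=8/13; mL=-164/1157, mR=-876/1157; mL+mR=-80/89 → advance -1; mR−mL=-8/13 → turn -1·90°
n=3: pose=(-1,1,S); sL=10/17, sR=2; mL=7/17, mR=-27/17; mL+mR=-20/17 → advance -1; mR−mL=-2 → turn -1·90°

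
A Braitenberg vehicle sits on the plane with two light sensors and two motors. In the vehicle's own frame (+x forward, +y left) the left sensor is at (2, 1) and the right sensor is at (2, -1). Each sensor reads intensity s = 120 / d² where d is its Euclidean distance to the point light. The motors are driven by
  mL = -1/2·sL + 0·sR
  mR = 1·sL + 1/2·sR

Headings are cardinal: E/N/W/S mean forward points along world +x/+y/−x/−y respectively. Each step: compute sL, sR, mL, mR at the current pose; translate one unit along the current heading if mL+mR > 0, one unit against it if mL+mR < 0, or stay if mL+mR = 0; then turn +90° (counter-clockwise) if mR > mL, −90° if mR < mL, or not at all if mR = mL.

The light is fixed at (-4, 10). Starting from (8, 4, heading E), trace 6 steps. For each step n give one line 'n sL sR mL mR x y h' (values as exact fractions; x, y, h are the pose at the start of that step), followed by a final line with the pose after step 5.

n=0: pose=(8,4,E); sL=120/221, sR=24/49; mL=-60/221, mR=8532/10829; mL+mR=5592/10829 → advance +1; mR−mL=11472/10829 → turn +1·90°
n=1: pose=(9,4,N); sL=3/4, sR=30/53; mL=-3/8, mR=219/212; mL+mR=279/424 → advance +1; mR−mL=597/424 → turn +1·90°
n=2: pose=(9,5,W); sL=120/157, sR=120/137; mL=-60/157, mR=25860/21509; mL+mR=17640/21509 → advance +1; mR−mL=34080/21509 → turn +1·90°
n=3: pose=(8,5,S); sL=60/109, sR=12/17; mL=-30/109, mR=1674/1853; mL+mR=1164/1853 → advance +1; mR−mL=2184/1853 → turn +1·90°
n=4: pose=(8,4,E); sL=120/221, sR=24/49; mL=-60/221, mR=8532/10829; mL+mR=5592/10829 → advance +1; mR−mL=11472/10829 → turn +1·90°
n=5: pose=(9,4,N); sL=3/4, sR=30/53; mL=-3/8, mR=219/212; mL+mR=279/424 → advance +1; mR−mL=597/424 → turn +1·90°

0 120/221 24/49 -60/221 8532/10829 8 4 E
1 3/4 30/53 -3/8 219/212 9 4 N
2 120/157 120/137 -60/157 25860/21509 9 5 W
3 60/109 12/17 -30/109 1674/1853 8 5 S
4 120/221 24/49 -60/221 8532/10829 8 4 E
5 3/4 30/53 -3/8 219/212 9 4 N
final 9 5 W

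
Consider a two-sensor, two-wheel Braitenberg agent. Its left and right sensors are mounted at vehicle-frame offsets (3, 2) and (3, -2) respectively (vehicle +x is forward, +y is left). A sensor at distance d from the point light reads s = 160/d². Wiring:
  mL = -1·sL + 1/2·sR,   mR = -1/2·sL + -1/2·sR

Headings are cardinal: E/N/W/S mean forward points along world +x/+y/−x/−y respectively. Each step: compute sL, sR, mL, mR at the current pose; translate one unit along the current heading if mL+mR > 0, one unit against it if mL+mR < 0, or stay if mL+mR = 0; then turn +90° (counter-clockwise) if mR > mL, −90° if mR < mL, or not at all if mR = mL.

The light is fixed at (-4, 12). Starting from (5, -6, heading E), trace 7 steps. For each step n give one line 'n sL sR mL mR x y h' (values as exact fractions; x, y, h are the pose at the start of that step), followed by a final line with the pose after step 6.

n=0: pose=(5,-6,E); sL=2/5, sR=5/17; mL=-43/170, mR=-59/170; mL+mR=-3/5 → advance -1; mR−mL=-8/85 → turn -1·90°
n=1: pose=(4,-6,S); sL=160/541, sR=160/477; mL=-33040/258057, mR=-81440/258057; mL+mR=-240/541 → advance -1; mR−mL=-48400/258057 → turn -1·90°
n=2: pose=(4,-5,W); sL=80/193, sR=16/25; mL=-456/4825, mR=-2544/4825; mL+mR=-120/193 → advance -1; mR−mL=-2088/4825 → turn -1·90°
n=3: pose=(5,-5,N); sL=32/49, sR=160/317; mL=-6224/15533, mR=-8992/15533; mL+mR=-48/49 → advance -1; mR−mL=-2768/15533 → turn -1·90°
n=4: pose=(5,-6,E); sL=2/5, sR=5/17; mL=-43/170, mR=-59/170; mL+mR=-3/5 → advance -1; mR−mL=-8/85 → turn -1·90°
n=5: pose=(4,-6,S); sL=160/541, sR=160/477; mL=-33040/258057, mR=-81440/258057; mL+mR=-240/541 → advance -1; mR−mL=-48400/258057 → turn -1·90°
n=6: pose=(4,-5,W); sL=80/193, sR=16/25; mL=-456/4825, mR=-2544/4825; mL+mR=-120/193 → advance -1; mR−mL=-2088/4825 → turn -1·90°

0 2/5 5/17 -43/170 -59/170 5 -6 E
1 160/541 160/477 -33040/258057 -81440/258057 4 -6 S
2 80/193 16/25 -456/4825 -2544/4825 4 -5 W
3 32/49 160/317 -6224/15533 -8992/15533 5 -5 N
4 2/5 5/17 -43/170 -59/170 5 -6 E
5 160/541 160/477 -33040/258057 -81440/258057 4 -6 S
6 80/193 16/25 -456/4825 -2544/4825 4 -5 W
final 5 -5 N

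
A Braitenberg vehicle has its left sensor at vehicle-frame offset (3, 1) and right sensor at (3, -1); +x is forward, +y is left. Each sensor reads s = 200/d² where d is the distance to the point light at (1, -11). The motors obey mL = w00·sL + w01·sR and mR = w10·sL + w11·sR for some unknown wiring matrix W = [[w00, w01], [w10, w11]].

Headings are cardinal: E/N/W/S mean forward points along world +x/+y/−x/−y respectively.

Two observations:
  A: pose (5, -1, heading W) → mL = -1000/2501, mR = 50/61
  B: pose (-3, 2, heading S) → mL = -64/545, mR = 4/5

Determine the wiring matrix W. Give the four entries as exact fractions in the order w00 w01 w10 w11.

-1/2 1/2 0 1/2

obs A: pose=(5,-1,W) → sL=100/41, sR=100/61, mL=-1000/2501, mR=50/61
obs B: pose=(-3,2,S) → sL=200/109, sR=8/5, mL=-64/545, mR=4/5
sensor matrix S = [[100/41, 100/61], [200/109, 8/5]]; det S = 243840/272609
solve [mL_A; mL_B] = S·[w00; w01] and [mR_A; mR_B] = S·[w10; w11]:
  w00 = -1/2, w01 = 1/2, w10 = 0, w11 = 1/2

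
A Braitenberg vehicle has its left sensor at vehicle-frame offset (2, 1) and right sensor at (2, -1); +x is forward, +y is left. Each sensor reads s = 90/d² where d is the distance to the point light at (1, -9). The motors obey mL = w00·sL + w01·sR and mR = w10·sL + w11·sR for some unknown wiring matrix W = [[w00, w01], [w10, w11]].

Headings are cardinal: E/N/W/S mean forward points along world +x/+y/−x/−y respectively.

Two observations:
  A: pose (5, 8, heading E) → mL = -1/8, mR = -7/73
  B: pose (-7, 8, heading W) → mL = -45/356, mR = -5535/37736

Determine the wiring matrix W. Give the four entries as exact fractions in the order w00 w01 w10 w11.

-1/2 0 -1 1/2

obs A: pose=(5,8,E) → sL=1/4, sR=45/146, mL=-1/8, mR=-7/73
obs B: pose=(-7,8,W) → sL=45/178, sR=45/212, mL=-45/356, mR=-5535/37736
sensor matrix S = [[1/4, 45/146], [45/178, 45/212]]; det S = -136935/5509456
solve [mL_A; mL_B] = S·[w00; w01] and [mR_A; mR_B] = S·[w10; w11]:
  w00 = -1/2, w01 = 0, w10 = -1, w11 = 1/2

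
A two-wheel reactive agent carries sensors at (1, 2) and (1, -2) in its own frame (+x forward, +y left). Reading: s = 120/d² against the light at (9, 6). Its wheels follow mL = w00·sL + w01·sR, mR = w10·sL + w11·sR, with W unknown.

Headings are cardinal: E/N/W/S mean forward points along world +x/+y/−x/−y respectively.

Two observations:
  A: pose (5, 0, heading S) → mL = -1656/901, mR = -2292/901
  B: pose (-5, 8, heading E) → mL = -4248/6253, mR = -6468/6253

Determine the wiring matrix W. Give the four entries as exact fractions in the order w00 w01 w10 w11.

-1/2 -1/2 -1/2 -1

obs A: pose=(5,0,S) → sL=120/53, sR=24/17, mL=-1656/901, mR=-2292/901
obs B: pose=(-5,8,E) → sL=24/37, sR=120/169, mL=-4248/6253, mR=-6468/6253
sensor matrix S = [[120/53, 24/17], [24/37, 120/169]]; det S = 3898368/5633953
solve [mL_A; mL_B] = S·[w00; w01] and [mR_A; mR_B] = S·[w10; w11]:
  w00 = -1/2, w01 = -1/2, w10 = -1/2, w11 = -1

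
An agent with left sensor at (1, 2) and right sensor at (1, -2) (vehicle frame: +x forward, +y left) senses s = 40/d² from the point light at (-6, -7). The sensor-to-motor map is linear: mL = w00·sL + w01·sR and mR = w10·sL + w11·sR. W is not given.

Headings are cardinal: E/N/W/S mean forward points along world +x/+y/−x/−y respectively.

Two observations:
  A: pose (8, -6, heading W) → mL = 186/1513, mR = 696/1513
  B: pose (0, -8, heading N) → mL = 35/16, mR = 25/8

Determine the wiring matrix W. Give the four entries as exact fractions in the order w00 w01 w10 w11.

obs A: pose=(8,-6,W) → sL=4/17, sR=20/89, mL=186/1513, mR=696/1513
obs B: pose=(0,-8,N) → sL=5/2, sR=5/8, mL=35/16, mR=25/8
sensor matrix S = [[4/17, 20/89], [5/2, 5/8]]; det S = -1255/3026
solve [mL_A; mL_B] = S·[w00; w01] and [mR_A; mR_B] = S·[w10; w11]:
  w00 = 1, w01 = -1/2, w10 = 1, w11 = 1

1 -1/2 1 1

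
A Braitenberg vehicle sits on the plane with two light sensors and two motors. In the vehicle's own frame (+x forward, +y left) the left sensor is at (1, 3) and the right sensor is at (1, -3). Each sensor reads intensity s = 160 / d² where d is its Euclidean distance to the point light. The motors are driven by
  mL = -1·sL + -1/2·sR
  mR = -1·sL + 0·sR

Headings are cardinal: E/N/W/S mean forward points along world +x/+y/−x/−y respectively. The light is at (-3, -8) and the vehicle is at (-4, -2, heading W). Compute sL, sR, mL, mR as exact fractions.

160/13 32/17 -2928/221 -160/13

left sensor world pos  = (-5, -5); dL² = 13
right sensor world pos = (-5, 1); dR² = 85
sL = 160/13 = 160/13
sR = 160/85 = 32/17
mL = -1·sL + -1/2·sR = -2928/221
mR = -1·sL + 0·sR = -160/13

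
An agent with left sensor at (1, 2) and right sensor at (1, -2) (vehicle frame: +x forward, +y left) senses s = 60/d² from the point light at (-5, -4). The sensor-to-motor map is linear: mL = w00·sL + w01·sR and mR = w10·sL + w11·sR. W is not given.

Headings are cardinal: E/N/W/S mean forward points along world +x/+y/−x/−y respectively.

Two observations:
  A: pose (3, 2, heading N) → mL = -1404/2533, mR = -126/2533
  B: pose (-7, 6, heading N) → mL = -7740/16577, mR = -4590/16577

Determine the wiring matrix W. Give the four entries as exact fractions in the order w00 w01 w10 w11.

obs A: pose=(3,2,N) → sL=12/17, sR=60/149, mL=-1404/2533, mR=-126/2533
obs B: pose=(-7,6,N) → sL=60/137, sR=60/121, mL=-7740/16577, mR=-4590/16577
sensor matrix S = [[12/17, 60/149], [60/137, 60/121]]; det S = 7292160/41989541
solve [mL_A; mL_B] = S·[w00; w01] and [mR_A; mR_B] = S·[w10; w11]:
  w00 = -1/2, w01 = -1/2, w10 = 1/2, w11 = -1

-1/2 -1/2 1/2 -1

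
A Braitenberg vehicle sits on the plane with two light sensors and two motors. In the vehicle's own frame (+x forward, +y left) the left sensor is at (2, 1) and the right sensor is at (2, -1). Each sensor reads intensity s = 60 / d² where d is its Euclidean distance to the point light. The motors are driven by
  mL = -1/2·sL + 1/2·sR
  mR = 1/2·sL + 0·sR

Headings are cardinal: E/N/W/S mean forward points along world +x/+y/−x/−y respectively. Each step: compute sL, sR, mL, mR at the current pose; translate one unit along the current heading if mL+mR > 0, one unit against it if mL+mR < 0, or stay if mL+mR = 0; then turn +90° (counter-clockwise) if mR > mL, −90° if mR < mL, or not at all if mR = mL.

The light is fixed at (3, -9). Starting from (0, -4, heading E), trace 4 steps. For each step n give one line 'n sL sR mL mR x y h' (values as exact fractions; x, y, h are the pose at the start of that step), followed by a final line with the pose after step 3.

n=0: pose=(0,-4,E); sL=60/37, sR=60/17; mL=600/629, mR=30/37; mL+mR=30/17 → advance +1; mR−mL=-90/629 → turn -1·90°
n=1: pose=(1,-4,S); sL=6, sR=10/3; mL=-4/3, mR=3; mL+mR=5/3 → advance +1; mR−mL=13/3 → turn +1·90°
n=2: pose=(1,-5,E); sL=12/5, sR=20/3; mL=32/15, mR=6/5; mL+mR=10/3 → advance +1; mR−mL=-14/15 → turn -1·90°
n=3: pose=(2,-5,S); sL=15, sR=15/2; mL=-15/4, mR=15/2; mL+mR=15/4 → advance +1; mR−mL=45/4 → turn +1·90°

0 60/37 60/17 600/629 30/37 0 -4 E
1 6 10/3 -4/3 3 1 -4 S
2 12/5 20/3 32/15 6/5 1 -5 E
3 15 15/2 -15/4 15/2 2 -5 S
final 2 -6 E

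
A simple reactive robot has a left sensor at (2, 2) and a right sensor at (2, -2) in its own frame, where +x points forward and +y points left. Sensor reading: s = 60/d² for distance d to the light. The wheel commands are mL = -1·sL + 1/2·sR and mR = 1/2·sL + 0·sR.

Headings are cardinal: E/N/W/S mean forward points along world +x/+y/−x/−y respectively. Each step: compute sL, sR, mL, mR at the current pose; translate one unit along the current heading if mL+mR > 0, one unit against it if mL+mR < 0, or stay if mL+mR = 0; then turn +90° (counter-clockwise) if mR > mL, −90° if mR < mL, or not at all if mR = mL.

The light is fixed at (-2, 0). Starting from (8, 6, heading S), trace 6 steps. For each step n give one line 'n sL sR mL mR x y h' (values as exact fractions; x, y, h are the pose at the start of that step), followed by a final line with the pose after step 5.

n=0: pose=(8,6,S); sL=3/8, sR=3/4; mL=0, mR=3/16; mL+mR=3/16 → advance +1; mR−mL=3/16 → turn +1·90°
n=1: pose=(8,5,E); sL=60/193, sR=20/51; mL=-1130/9843, mR=30/193; mL+mR=400/9843 → advance +1; mR−mL=2660/9843 → turn +1·90°
n=2: pose=(9,5,N); sL=6/13, sR=30/109; mL=-459/1417, mR=3/13; mL+mR=-132/1417 → advance -1; mR−mL=786/1417 → turn +1·90°
n=3: pose=(9,4,W); sL=12/17, sR=20/39; mL=-298/663, mR=6/17; mL+mR=-64/663 → advance -1; mR−mL=532/663 → turn +1·90°
n=4: pose=(10,4,S); sL=3/10, sR=15/26; mL=-3/260, mR=3/20; mL+mR=9/65 → advance +1; mR−mL=21/130 → turn +1·90°
n=5: pose=(10,3,E); sL=60/221, sR=60/197; mL=-5190/43537, mR=30/221; mL+mR=720/43537 → advance +1; mR−mL=11100/43537 → turn +1·90°

0 3/8 3/4 0 3/16 8 6 S
1 60/193 20/51 -1130/9843 30/193 8 5 E
2 6/13 30/109 -459/1417 3/13 9 5 N
3 12/17 20/39 -298/663 6/17 9 4 W
4 3/10 15/26 -3/260 3/20 10 4 S
5 60/221 60/197 -5190/43537 30/221 10 3 E
final 11 3 N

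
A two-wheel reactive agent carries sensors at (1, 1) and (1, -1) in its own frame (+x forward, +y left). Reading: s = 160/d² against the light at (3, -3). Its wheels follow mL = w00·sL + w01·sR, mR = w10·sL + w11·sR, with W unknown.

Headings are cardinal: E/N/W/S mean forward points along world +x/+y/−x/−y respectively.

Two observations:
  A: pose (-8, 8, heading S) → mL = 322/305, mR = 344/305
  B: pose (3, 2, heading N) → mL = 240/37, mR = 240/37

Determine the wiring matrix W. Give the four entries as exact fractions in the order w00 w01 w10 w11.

1/2 1 1 1/2

obs A: pose=(-8,8,S) → sL=4/5, sR=40/61, mL=322/305, mR=344/305
obs B: pose=(3,2,N) → sL=160/37, sR=160/37, mL=240/37, mR=240/37
sensor matrix S = [[4/5, 40/61], [160/37, 160/37]]; det S = 1408/2257
solve [mL_A; mL_B] = S·[w00; w01] and [mR_A; mR_B] = S·[w10; w11]:
  w00 = 1/2, w01 = 1, w10 = 1, w11 = 1/2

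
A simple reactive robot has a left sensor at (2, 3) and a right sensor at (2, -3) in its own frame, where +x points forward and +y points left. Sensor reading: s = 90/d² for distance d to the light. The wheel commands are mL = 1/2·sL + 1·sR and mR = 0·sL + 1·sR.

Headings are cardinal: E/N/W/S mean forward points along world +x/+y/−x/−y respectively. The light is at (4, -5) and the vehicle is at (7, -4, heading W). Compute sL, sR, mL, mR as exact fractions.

18 90/17 243/17 90/17

left sensor world pos  = (5, -7); dL² = 5
right sensor world pos = (5, -1); dR² = 17
sL = 90/5 = 18
sR = 90/17 = 90/17
mL = 1/2·sL + 1·sR = 243/17
mR = 0·sL + 1·sR = 90/17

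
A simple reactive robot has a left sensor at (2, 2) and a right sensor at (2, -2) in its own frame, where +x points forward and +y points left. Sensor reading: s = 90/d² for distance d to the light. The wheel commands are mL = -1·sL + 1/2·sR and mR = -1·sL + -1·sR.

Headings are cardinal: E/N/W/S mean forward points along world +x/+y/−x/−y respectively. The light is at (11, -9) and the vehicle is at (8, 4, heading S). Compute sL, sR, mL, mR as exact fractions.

left sensor world pos  = (10, 2); dL² = 122
right sensor world pos = (6, 2); dR² = 146
sL = 90/122 = 45/61
sR = 90/146 = 45/73
mL = -1·sL + 1/2·sR = -3825/8906
mR = -1·sL + -1·sR = -6030/4453

45/61 45/73 -3825/8906 -6030/4453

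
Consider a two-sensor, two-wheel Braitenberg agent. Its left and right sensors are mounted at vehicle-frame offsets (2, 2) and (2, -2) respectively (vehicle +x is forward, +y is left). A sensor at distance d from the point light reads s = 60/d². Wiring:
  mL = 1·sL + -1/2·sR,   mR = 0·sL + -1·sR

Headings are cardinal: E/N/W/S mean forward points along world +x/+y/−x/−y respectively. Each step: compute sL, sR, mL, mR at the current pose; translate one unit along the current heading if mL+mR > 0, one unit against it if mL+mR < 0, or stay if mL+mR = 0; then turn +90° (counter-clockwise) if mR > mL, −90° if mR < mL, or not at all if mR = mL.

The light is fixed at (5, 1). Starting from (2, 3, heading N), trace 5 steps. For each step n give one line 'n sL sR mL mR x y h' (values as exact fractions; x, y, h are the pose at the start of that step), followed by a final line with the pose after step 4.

n=0: pose=(2,3,N); sL=60/41, sR=60/17; mL=-210/697, mR=-60/17; mL+mR=-2670/697 → advance -1; mR−mL=-2250/697 → turn -1·90°
n=1: pose=(2,2,E); sL=6, sR=30; mL=-9, mR=-30; mL+mR=-39 → advance -1; mR−mL=-21 → turn -1·90°
n=2: pose=(1,2,S); sL=12, sR=60/37; mL=414/37, mR=-60/37; mL+mR=354/37 → advance +1; mR−mL=-474/37 → turn -1·90°
n=3: pose=(1,1,W); sL=3/2, sR=3/2; mL=3/4, mR=-3/2; mL+mR=-3/4 → advance -1; mR−mL=-9/4 → turn -1·90°
n=4: pose=(2,1,N); sL=60/29, sR=12; mL=-114/29, mR=-12; mL+mR=-462/29 → advance -1; mR−mL=-234/29 → turn -1·90°

0 60/41 60/17 -210/697 -60/17 2 3 N
1 6 30 -9 -30 2 2 E
2 12 60/37 414/37 -60/37 1 2 S
3 3/2 3/2 3/4 -3/2 1 1 W
4 60/29 12 -114/29 -12 2 1 N
final 2 0 E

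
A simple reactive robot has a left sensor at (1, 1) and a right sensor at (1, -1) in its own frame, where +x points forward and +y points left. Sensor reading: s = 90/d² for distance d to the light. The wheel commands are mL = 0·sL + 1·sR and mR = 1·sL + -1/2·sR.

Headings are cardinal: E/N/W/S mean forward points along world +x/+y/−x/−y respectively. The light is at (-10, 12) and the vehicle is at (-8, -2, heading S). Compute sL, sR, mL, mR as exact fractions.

5/13 45/113 45/113 545/2938

left sensor world pos  = (-7, -3); dL² = 234
right sensor world pos = (-9, -3); dR² = 226
sL = 90/234 = 5/13
sR = 90/226 = 45/113
mL = 0·sL + 1·sR = 45/113
mR = 1·sL + -1/2·sR = 545/2938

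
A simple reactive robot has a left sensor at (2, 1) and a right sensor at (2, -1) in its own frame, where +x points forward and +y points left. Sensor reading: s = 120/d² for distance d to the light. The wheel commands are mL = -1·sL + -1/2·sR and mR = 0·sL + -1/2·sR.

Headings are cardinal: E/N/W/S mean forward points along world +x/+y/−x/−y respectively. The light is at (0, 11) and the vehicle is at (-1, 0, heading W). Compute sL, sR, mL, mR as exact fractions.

40/51 120/109 -7420/5559 -60/109

left sensor world pos  = (-3, -1); dL² = 153
right sensor world pos = (-3, 1); dR² = 109
sL = 120/153 = 40/51
sR = 120/109 = 120/109
mL = -1·sL + -1/2·sR = -7420/5559
mR = 0·sL + -1/2·sR = -60/109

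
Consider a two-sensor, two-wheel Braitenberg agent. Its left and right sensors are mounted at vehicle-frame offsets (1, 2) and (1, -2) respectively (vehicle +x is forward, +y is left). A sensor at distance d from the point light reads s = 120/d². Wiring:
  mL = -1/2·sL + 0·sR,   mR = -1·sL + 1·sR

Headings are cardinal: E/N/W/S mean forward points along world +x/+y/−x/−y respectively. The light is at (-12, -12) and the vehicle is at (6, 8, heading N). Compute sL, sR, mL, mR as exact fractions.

left sensor world pos  = (4, 9); dL² = 697
right sensor world pos = (8, 9); dR² = 841
sL = 120/697 = 120/697
sR = 120/841 = 120/841
mL = -1/2·sL + 0·sR = -60/697
mR = -1·sL + 1·sR = -17280/586177

120/697 120/841 -60/697 -17280/586177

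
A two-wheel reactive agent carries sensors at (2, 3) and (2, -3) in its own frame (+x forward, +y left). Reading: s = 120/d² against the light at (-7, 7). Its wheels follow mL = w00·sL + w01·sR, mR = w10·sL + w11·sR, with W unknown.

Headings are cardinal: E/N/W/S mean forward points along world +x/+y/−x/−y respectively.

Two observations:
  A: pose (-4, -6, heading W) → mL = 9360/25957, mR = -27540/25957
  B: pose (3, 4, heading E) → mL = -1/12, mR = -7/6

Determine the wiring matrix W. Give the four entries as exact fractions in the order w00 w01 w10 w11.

obs A: pose=(-4,-6,W) → sL=120/257, sR=120/101, mL=9360/25957, mR=-27540/25957
obs B: pose=(3,4,E) → sL=5/6, sR=2/3, mL=-1/12, mR=-7/6
sensor matrix S = [[120/257, 120/101], [5/6, 2/3]]; det S = -17620/25957
solve [mL_A; mL_B] = S·[w00; w01] and [mR_A; mR_B] = S·[w10; w11]:
  w00 = -1/2, w01 = 1/2, w10 = -1, w11 = -1/2

-1/2 1/2 -1 -1/2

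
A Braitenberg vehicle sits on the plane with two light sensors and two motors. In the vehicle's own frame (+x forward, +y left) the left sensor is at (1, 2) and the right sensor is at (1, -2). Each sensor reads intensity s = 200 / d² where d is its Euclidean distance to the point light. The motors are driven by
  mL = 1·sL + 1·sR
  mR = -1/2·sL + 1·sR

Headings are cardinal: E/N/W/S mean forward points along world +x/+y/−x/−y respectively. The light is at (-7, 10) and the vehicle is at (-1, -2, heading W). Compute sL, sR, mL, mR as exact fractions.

200/221 8/5 2768/1105 1268/1105

left sensor world pos  = (-2, -4); dL² = 221
right sensor world pos = (-2, 0); dR² = 125
sL = 200/221 = 200/221
sR = 200/125 = 8/5
mL = 1·sL + 1·sR = 2768/1105
mR = -1/2·sL + 1·sR = 1268/1105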